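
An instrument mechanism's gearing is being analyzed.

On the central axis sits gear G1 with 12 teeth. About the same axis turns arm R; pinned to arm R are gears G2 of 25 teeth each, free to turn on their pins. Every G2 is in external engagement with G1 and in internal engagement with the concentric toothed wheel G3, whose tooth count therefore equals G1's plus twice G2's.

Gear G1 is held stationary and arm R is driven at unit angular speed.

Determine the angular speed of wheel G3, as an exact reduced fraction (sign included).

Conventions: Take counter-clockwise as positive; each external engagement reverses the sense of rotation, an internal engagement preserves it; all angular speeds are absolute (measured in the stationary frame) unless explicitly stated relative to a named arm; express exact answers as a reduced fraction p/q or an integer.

37/31

class = planetary set [G3 = 12+2·25 = 62; Willis about the carrier]
ring teeth: 12 + 2·25 = 62
12(ω_sun−ω_arm) = −62(ω_ring−ω_arm),  ω_sun = 0, ω_arm = 1
ω_ring = 1 − (12/62)(0−1) = 37/31
exact speed ratio = 37/31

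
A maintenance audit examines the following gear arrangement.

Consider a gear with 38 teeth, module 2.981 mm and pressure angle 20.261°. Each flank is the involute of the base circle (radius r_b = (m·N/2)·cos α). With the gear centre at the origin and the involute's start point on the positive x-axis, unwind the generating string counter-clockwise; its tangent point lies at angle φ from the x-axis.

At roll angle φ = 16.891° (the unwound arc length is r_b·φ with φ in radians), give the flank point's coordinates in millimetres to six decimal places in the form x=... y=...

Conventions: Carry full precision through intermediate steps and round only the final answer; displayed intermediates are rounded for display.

class = single-mesh tooth geometry [base-circle involute, m = 2.981, 38T]
pitch radius r_p = m·N/2 = 2.981·38/2 = 56.639000
base radius r_b = r_p·cos α = 56.639000·cos 20.261° = 53.134454
roll angle φ = 16.891° = 0.29480356 rad
x = r_b·(cos φ + φ·sin φ) = 55.393464
y = r_b·(sin φ − φ·cos φ) = 0.449857

x=55.393464 y=0.449857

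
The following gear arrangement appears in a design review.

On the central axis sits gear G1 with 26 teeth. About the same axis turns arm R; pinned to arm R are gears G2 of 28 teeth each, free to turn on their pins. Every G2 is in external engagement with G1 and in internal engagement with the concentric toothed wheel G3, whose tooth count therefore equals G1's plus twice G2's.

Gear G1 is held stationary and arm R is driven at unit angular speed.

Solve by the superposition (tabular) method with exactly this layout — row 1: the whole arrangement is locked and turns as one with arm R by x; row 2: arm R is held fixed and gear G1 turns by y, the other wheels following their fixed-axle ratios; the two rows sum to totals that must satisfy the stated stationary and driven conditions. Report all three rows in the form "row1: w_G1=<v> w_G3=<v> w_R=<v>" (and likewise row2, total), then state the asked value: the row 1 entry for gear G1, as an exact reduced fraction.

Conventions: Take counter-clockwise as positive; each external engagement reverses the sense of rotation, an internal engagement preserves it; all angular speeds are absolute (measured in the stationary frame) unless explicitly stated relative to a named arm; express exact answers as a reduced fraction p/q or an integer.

row1: w_G1=1 w_G3=1 w_R=1
row2: w_G1=-1 w_G3=13/41 w_R=0
total: w_G1=0 w_G3=54/41 w_R=1
asked value: 1

class = planetary set [G3 = 26+2·28 = 82; Willis about the carrier]
superposition row 1 [locked train]: every member turns x
row 2: sun turns y, ring = −(26/82)·y, arm 0
boundary: total ω_sun = x + y = 0 and total ω_arm = x = 1  ⇒  y = -1, x = 1
row 2 ring = −(26/82)·(-1) = 13/41
totals (row 1 + row 2): sun 1 + (-1) = 0, ring 1 + 13/41 = 54/41, arm 1 + 0 = 1
asked cell (row1, sun) = 1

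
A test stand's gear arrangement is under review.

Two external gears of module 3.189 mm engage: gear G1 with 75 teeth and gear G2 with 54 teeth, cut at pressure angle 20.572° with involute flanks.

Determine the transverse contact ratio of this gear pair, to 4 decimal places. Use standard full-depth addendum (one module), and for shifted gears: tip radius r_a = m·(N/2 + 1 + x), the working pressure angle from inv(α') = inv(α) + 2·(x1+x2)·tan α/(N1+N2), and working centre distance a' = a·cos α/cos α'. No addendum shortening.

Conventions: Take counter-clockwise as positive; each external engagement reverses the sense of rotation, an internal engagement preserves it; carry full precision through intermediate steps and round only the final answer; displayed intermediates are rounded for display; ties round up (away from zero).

1.7603

recognized (one external pair, fixed centres): single-mesh tooth geometry, m = 3.189, N1 = 75, N2 = 54
base radii: r_b1 = 111.961569, r_b2 = 80.612329
tip radii: r_a1 = 122.776500, r_a2 = 89.292000
no profile shift: α' = α, a' = a
action lengths: √(r_a1²−r_b1²) = 50.385277, √(r_a2²−r_b2²) = 38.402000
base pitch p_b = π·m·cos α = 9.379670
CR = (50.385277 + 38.402000 − 205.690500·sin 20.57200°)/9.379670 = 1.760285
contact ratio ≈ 1.7603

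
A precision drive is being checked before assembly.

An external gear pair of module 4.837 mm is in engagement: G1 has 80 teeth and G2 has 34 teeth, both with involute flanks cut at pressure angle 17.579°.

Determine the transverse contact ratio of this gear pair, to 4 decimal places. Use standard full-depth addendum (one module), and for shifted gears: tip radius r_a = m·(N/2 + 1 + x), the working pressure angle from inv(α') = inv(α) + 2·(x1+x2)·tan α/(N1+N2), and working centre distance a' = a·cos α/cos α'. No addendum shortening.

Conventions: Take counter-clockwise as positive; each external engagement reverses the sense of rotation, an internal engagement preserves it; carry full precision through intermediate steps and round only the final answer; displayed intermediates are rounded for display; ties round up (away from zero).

1.8975

topology: single-mesh involute geometry — m = 4.837, 80T/34T pair
base radii: r_b1 = 184.444760, r_b2 = 78.389023
tip radii: r_a1 = 198.317000, r_a2 = 87.066000
no profile shift: α' = α, a' = a
action lengths: √(r_a1²−r_b1²) = 72.868120, √(r_a2²−r_b2²) = 37.889964
base pitch p_b = π·m·cos α = 14.486258
CR = (72.868120 + 37.889964 − 275.709000·sin 17.57900°)/14.486258 = 1.897544
contact ratio ≈ 1.8975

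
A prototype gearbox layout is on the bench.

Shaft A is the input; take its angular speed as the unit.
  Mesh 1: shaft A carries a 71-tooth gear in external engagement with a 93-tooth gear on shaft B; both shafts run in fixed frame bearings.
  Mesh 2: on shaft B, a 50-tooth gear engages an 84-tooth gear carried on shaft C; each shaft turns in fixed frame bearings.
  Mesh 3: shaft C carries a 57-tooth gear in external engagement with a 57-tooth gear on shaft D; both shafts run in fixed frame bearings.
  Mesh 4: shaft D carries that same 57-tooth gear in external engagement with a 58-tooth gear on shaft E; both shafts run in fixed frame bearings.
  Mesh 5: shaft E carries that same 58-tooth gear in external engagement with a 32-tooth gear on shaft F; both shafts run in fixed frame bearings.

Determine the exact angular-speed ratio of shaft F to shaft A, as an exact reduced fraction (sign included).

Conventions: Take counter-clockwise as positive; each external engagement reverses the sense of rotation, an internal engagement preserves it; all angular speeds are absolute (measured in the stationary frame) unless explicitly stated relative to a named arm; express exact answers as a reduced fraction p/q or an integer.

class = fixed-axis compound train [5 meshes; 5 ratios multiply, 5 sense flips]
mesh 1 [71T→93T]: running ratio 71/93, sense −
mesh 2 [50T→84T]: running ratio 1775/3906, sense +
mesh 3 [57T→57T]: running ratio 1775/3906, sense −
mesh 4 [57T→58T]: running ratio 33725/75516, sense +
mesh 5 [58T→32T]: running ratio 33725/41664, sense −
ω_out/ω_in = -33725/41664

-33725/41664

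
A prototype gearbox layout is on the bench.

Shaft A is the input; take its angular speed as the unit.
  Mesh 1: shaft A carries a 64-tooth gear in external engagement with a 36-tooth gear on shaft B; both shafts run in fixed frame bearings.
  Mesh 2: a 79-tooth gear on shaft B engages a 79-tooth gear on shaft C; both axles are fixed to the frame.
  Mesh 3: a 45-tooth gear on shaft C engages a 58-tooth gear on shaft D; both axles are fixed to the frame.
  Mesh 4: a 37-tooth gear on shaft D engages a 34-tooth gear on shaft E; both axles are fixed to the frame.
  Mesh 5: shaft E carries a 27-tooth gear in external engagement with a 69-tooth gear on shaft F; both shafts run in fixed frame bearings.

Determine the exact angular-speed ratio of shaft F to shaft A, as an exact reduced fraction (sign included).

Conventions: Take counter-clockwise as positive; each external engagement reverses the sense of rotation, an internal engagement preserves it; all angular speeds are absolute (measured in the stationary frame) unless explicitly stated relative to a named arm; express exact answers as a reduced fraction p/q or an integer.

class = fixed-axis compound train [5 meshes; 5 ratios multiply, 5 sense flips]
mesh 1 [64T→36T]: running ratio 16/9, sense −
mesh 2 [79T→79T]: running ratio 16/9, sense +
mesh 3 [45T→58T]: running ratio 40/29, sense −
mesh 4 [37T→34T]: running ratio 740/493, sense +
mesh 5 [27T→69T]: running ratio 6660/11339, sense −
ω_out/ω_in = -6660/11339

-6660/11339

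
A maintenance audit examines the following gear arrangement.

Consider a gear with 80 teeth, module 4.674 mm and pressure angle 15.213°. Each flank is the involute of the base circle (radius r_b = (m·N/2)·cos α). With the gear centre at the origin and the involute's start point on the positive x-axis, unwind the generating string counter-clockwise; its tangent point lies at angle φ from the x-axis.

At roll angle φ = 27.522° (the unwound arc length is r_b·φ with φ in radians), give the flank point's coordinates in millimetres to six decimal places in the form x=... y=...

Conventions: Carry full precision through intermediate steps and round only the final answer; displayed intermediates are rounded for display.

x=200.036385 y=6.512586

recognized (one wheel, involute flank): single-mesh tooth geometry, m = 4.674, N = 80
pitch radius r_p = m·N/2 = 4.674·80/2 = 186.960000
base radius r_b = r_p·cos α = 186.960000·cos 15.213° = 180.408357
roll angle φ = 27.522° = 0.48034952 rad
x = r_b·(cos φ + φ·sin φ) = 200.036385
y = r_b·(sin φ − φ·cos φ) = 6.512586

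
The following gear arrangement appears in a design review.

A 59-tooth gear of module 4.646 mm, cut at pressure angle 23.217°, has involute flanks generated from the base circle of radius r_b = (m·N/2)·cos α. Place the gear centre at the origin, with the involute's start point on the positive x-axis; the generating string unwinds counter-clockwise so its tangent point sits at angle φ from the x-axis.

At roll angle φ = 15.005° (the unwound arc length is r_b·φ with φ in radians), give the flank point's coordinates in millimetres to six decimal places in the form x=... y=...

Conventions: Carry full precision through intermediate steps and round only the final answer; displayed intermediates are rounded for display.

single-mesh involute tooth geometry (59T wheel at module 4.646)
pitch radius r_p = m·N/2 = 4.646·59/2 = 137.057000
base radius r_b = r_p·cos α = 137.057000·cos 23.217° = 125.957907
roll angle φ = 15.005° = 0.26188665 rad
x = r_b·(cos φ + φ·sin φ) = 130.203515
y = r_b·(sin φ − φ·cos φ) = 0.748967

x=130.203515 y=0.748967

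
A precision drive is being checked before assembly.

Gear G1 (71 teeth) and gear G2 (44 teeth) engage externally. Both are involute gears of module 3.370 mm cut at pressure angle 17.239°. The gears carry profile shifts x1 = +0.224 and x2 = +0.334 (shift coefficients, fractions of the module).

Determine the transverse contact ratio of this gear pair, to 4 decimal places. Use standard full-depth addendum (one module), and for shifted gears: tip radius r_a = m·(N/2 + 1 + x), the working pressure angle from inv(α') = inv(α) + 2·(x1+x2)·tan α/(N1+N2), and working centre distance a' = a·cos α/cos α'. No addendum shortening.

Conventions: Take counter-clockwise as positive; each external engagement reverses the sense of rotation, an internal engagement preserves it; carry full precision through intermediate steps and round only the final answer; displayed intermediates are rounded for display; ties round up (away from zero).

recognized (one external pair, fixed centres): single-mesh tooth geometry, m = 3.370, N1 = 71, N2 = 44
base radii: r_b1 = 114.260620, r_b2 = 70.809398
tip radii: r_a1 = 123.759880, r_a2 = 78.635580
inv(α') = inv(17.239°) + 2·(+0.224+0.334)·tan α/(71+44) = 0.01243170  ⇒  α' = 18.86199°
a' = a·cos α / cos α' = 193.7750·cos 17.239°/cos 18.86199° = 195.572238
action lengths: √(r_a1²−r_b1²) = 47.550169, √(r_a2²−r_b2²) = 34.199175
base pitch p_b = π·m·cos α = 10.111558
CR = (47.550169 + 34.199175 − 195.572238·sin 18.86199°)/10.111558 = 1.831850
contact ratio ≈ 1.8318

1.8318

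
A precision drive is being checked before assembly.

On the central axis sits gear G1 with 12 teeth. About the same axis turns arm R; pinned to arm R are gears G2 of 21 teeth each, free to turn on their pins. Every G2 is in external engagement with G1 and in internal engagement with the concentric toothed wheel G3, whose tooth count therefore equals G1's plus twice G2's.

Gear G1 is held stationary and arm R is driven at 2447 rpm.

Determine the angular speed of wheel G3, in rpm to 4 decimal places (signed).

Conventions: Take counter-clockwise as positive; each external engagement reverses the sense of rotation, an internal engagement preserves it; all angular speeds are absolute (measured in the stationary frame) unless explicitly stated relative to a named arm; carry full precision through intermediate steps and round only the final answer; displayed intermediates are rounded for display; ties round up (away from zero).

planetary set (12T centre, 21T on arm, 54T internal) — Willis relation
normalise by the input: solve with ω_arm = 1, then scale by 2447 rpm
ring teeth: 12 + 2·21 = 54
12(ω_sun−ω_arm) = −54(ω_ring−ω_arm),  ω_sun = 0, ω_arm = 1
ω_ring = 1 − (12/54)(0−1) = 11/9
scale: ω_ring = 11/9 × 2447 rpm = +2990.7778 rpm

+2990.7778 rpm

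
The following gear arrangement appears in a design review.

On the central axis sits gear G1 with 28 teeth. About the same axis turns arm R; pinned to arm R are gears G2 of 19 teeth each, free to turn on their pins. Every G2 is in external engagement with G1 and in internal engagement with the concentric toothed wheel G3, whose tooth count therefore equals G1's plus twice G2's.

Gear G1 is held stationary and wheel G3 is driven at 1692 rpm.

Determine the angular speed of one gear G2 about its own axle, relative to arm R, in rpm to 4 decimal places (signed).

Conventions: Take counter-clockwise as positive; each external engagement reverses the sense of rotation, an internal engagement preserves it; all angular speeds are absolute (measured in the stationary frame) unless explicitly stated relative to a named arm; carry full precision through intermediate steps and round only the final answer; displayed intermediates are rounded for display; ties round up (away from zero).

class = planetary set [G3 = 28+2·19 = 66; Willis about the carrier]
normalise by the input: solve with ω_ring = 1, then scale by 1692 rpm
ring teeth: 28 + 2·19 = 66
28(ω_sun−ω_arm) = −66(ω_ring−ω_arm),  ω_sun = 0, ω_ring = 1
28(0−ω_arm) = −66(1−ω_arm)  ⇒  94·ω_arm = 66  ⇒  ω_arm = 33/47
sun–planet mesh: 28·(0−33/47) = −19·(ω_p−ω_arm)  ⇒  ω_p−ω_arm = 924/893
scale: ω_p−ω_arm = 924/893 × 1692 rpm = +1750.7368 rpm

+1750.7368 rpm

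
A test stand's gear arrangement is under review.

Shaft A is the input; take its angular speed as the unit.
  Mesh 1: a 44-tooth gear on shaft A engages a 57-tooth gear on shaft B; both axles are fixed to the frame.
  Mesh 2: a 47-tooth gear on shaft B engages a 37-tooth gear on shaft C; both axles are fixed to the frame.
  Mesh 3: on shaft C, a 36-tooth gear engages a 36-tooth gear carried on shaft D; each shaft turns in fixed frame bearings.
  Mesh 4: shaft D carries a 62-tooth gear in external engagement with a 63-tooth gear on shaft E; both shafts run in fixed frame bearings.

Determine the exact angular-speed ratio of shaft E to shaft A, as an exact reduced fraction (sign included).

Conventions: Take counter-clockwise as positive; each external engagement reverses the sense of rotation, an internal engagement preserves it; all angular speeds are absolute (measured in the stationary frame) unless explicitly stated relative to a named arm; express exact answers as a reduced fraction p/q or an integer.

128216/132867

class = fixed-axis compound train [4 meshes; 4 ratios multiply, 4 sense flips]
mesh 1 [44T→57T]: running ratio 44/57, sense −
mesh 2 [47T→37T]: running ratio 2068/2109, sense +
mesh 3 [36T→36T]: running ratio 2068/2109, sense −
mesh 4 [62T→63T]: running ratio 128216/132867, sense +
ω_out/ω_in = 128216/132867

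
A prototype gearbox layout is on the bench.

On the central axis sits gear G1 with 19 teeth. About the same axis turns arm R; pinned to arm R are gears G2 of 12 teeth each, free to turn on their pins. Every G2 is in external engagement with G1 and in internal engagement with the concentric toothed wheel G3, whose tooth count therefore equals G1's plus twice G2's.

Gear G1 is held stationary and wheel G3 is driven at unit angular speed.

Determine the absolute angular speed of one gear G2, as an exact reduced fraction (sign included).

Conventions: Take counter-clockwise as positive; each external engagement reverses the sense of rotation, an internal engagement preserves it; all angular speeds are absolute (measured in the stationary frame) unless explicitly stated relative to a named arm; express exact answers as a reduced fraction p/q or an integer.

43/24

class = planetary set [G3 = 19+2·12 = 43; Willis about the carrier]
ring teeth: 19 + 2·12 = 43
19(ω_sun−ω_arm) = −43(ω_ring−ω_arm),  ω_sun = 0, ω_ring = 1
19(0−ω_arm) = −43(1−ω_arm)  ⇒  62·ω_arm = 43  ⇒  ω_arm = 43/62
sun–planet mesh: 19·(0−43/62) = −12·(ω_p−ω_arm)  ⇒  ω_p−ω_arm = 817/744
ω_p = 43/62 + 817/744 = 43/24
exact speed ratio = 43/24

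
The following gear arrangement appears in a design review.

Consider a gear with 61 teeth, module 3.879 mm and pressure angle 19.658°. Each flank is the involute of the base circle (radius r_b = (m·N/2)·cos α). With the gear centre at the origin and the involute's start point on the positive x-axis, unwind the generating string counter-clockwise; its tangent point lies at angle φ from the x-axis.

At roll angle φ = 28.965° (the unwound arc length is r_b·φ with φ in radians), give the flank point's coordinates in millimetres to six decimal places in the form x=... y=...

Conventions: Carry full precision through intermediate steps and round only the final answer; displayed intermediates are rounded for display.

x=124.754128 y=4.676617

class = single-mesh tooth geometry [base-circle involute, m = 3.879, 61T]
pitch radius r_p = m·N/2 = 3.879·61/2 = 118.309500
base radius r_b = r_p·cos α = 118.309500·cos 19.658° = 111.414114
roll angle φ = 28.965° = 0.50553462 rad
x = r_b·(cos φ + φ·sin φ) = 124.754128
y = r_b·(sin φ − φ·cos φ) = 4.676617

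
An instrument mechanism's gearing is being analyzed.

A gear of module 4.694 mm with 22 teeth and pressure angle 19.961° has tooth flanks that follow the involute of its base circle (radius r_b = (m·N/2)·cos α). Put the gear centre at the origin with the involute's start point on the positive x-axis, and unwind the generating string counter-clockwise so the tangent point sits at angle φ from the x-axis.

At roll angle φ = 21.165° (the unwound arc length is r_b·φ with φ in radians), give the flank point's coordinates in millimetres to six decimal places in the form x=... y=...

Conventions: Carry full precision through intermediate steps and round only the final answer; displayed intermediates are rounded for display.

recognized (one wheel, involute flank): single-mesh tooth geometry, m = 4.694, N = 22
pitch radius r_p = m·N/2 = 4.694·22/2 = 51.634000
base radius r_b = r_p·cos α = 51.634000·cos 19.961° = 48.532098
roll angle φ = 21.165° = 0.36939894 rad
x = r_b·(cos φ + φ·sin φ) = 51.731230
y = r_b·(sin φ − φ·cos φ) = 0.804372

x=51.731230 y=0.804372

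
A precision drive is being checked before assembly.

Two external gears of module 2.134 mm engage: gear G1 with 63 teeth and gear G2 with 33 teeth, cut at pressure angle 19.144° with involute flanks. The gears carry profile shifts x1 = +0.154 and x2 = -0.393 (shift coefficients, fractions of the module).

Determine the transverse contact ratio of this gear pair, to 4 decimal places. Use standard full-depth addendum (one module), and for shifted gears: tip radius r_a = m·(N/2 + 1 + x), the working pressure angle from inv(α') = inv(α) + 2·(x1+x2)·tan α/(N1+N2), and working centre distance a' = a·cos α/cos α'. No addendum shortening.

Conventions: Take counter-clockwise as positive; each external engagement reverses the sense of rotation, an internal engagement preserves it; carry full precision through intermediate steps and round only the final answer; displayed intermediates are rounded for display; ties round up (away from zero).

1.8574

class = single-mesh tooth geometry [involute pair 63T × 33T, m = 2.134]
base radii: r_b1 = 63.503500, r_b2 = 33.263738
tip radii: r_a1 = 69.683636, r_a2 = 36.506338
inv(α') = inv(19.144°) + 2·(+0.154-0.393)·tan α/(63+33) = 0.01128700  ⇒  α' = 18.28105°
a' = a·cos α / cos α' = 102.4320·cos 19.144°/cos 18.28105° = 101.910750
action lengths: √(r_a1²−r_b1²) = 28.689973, √(r_a2²−r_b2²) = 15.041158
base pitch p_b = π·m·cos α = 6.333401
CR = (28.689973 + 15.041158 − 101.910750·sin 18.28105°)/6.333401 = 1.857441
contact ratio ≈ 1.8574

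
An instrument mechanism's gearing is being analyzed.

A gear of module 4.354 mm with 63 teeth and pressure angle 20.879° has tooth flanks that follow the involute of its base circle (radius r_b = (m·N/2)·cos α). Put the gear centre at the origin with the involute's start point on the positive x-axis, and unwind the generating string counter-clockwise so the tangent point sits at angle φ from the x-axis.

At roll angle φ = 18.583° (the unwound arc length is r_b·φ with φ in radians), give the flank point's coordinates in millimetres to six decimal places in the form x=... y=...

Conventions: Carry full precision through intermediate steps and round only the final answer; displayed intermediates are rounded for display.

recognized (one wheel, involute flank): single-mesh tooth geometry, m = 4.354, N = 63
pitch radius r_p = m·N/2 = 4.354·63/2 = 137.151000
base radius r_b = r_p·cos α = 137.151000·cos 20.879° = 128.145002
roll angle φ = 18.583° = 0.32433453 rad
x = r_b·(cos φ + φ·sin φ) = 134.708757
y = r_b·(sin φ − φ·cos φ) = 1.442064

x=134.708757 y=1.442064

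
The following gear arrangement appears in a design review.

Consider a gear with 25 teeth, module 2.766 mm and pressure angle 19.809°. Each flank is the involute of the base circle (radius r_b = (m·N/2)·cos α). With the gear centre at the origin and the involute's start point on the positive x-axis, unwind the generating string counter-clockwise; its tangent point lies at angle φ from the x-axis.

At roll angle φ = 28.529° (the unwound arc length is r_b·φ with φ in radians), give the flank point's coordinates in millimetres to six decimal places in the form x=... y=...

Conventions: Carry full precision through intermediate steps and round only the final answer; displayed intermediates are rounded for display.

class = single-mesh tooth geometry [base-circle involute, m = 2.766, 25T]
pitch radius r_p = m·N/2 = 2.766·25/2 = 34.575000
base radius r_b = r_p·cos α = 34.575000·cos 19.809° = 32.529112
roll angle φ = 28.529° = 0.49792498 rad
x = r_b·(cos φ + φ·sin φ) = 36.315053
y = r_b·(sin φ − φ·cos φ) = 1.305680

x=36.315053 y=1.305680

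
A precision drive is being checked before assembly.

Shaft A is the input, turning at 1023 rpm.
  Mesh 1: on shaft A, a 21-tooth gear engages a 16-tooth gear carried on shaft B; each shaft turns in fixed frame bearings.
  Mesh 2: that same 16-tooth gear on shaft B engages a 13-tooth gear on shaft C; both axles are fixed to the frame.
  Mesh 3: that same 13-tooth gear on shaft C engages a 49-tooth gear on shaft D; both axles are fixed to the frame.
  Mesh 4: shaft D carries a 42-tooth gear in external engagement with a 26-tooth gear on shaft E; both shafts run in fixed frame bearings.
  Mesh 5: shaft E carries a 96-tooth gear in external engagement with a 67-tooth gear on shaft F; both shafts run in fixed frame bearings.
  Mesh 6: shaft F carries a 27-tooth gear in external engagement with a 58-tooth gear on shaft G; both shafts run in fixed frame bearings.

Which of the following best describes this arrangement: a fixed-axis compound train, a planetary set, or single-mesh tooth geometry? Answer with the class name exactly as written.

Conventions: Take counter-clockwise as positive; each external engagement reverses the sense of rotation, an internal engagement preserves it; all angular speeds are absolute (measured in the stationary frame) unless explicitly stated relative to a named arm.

fixed-axis compound train

6-mesh fixed-axis compound train (all bearings frame-fixed)
classification: fixed-axis compound train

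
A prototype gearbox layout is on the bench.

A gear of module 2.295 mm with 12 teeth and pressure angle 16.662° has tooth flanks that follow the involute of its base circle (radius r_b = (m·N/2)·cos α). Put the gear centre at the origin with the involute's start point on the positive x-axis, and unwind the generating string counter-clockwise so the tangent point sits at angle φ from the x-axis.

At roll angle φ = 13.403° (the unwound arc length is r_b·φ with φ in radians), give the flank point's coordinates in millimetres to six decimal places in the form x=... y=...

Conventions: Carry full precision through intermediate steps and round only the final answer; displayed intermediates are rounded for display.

single-mesh involute tooth geometry (12T wheel at module 2.295)
pitch radius r_p = m·N/2 = 2.295·12/2 = 13.770000
base radius r_b = r_p·cos α = 13.770000·cos 16.662° = 13.191837
roll angle φ = 13.403° = 0.23392648 rad
x = r_b·(cos φ + φ·sin φ) = 13.547854
y = r_b·(sin φ − φ·cos φ) = 0.055981

x=13.547854 y=0.055981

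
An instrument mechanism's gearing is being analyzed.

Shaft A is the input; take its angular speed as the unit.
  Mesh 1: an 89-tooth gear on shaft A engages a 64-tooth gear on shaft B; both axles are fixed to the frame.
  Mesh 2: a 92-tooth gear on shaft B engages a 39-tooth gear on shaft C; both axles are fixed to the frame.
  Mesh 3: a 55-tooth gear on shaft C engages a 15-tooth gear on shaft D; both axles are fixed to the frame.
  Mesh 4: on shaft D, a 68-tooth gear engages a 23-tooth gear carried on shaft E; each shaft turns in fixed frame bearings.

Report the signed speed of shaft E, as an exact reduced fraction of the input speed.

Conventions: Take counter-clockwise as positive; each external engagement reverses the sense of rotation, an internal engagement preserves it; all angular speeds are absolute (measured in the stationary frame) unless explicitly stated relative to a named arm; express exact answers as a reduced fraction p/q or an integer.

16643/468

4-mesh fixed-axis compound train (all bearings frame-fixed)
mesh 1 [89T→64T]: |ω|/ω_in = 1×89/64 = 89/64, sense flips to −
mesh 2 [92T→39T]: |ω|/ω_in = (89/64)×92/39 = 2047/624, sense flips to +
mesh 3 [55T→15T]: |ω|/ω_in = (2047/624)×55/15 = 22517/1872, sense flips to −
mesh 4 [68T→23T]: |ω|/ω_in = (22517/1872)×68/23 = 16643/468, sense flips to +
signed output speed (× input speed) = 16643/468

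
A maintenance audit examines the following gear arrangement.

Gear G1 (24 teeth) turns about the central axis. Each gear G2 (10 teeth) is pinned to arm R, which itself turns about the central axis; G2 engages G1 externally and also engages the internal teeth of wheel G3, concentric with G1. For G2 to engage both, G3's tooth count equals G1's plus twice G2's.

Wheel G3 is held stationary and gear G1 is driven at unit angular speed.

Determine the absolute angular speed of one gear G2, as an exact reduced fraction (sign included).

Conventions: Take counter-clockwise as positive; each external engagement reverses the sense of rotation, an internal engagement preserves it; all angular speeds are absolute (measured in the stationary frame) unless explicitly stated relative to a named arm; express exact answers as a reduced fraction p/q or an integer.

topology: planetary set — G1 24T / G2 10T / G3 44T, arm = carrier (Willis)
ring teeth: 24 + 2·10 = 44
24(ω_sun−ω_arm) = −44(ω_ring−ω_arm),  ω_ring = 0, ω_sun = 1
24(1−ω_arm) = −44(0−ω_arm)  ⇒  68·ω_arm = 24  ⇒  ω_arm = 6/17
sun–planet mesh: 24·(1−6/17) = −10·(ω_p−ω_arm)  ⇒  ω_p−ω_arm = -132/85
ω_p = 6/17 − 132/85 = -6/5
exact speed ratio = -6/5

-6/5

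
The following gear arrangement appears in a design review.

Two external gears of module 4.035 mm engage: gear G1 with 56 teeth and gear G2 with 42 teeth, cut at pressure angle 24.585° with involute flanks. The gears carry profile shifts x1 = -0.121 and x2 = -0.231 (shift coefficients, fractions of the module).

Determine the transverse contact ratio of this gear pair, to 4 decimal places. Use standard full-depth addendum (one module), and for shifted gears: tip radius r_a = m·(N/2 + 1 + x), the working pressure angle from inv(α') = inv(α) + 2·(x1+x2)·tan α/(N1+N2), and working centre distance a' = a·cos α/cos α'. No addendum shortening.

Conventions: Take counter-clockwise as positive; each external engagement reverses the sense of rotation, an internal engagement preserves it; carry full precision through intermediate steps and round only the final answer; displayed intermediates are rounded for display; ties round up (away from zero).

single-mesh involute tooth geometry (56T engaging 42T at module 4.035)
base radii: r_b1 = 102.737805, r_b2 = 77.053354
tip radii: r_a1 = 116.526765, r_a2 = 87.837915
inv(α') = inv(24.585°) + 2·(-0.121-0.231)·tan α/(56+42) = 0.02514324  ⇒  α' = 23.64544°
a' = a·cos α / cos α' = 197.7150·cos 24.585°/cos 23.64544° = 196.268923
action lengths: √(r_a1²−r_b1²) = 54.985729, √(r_a2²−r_b2²) = 42.169657
base pitch p_b = π·m·cos α = 11.527155
CR = (54.985729 + 42.169657 − 196.268923·sin 23.64544°)/11.527155 = 1.599416
contact ratio ≈ 1.5994

1.5994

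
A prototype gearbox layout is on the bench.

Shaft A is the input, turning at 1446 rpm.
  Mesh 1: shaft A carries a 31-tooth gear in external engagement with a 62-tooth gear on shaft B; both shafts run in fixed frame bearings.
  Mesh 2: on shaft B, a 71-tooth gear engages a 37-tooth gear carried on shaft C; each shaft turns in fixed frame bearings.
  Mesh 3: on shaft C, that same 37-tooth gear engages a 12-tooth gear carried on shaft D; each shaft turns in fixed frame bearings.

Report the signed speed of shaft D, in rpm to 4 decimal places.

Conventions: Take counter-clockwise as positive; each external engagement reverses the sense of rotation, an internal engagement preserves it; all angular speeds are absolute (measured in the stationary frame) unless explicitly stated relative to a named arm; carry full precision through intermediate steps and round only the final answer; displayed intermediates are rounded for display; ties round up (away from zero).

-4277.7500 rpm

topology: fixed-axis compound train — 3 meshes, A→D
mesh 1 [31T→62T]: ω = 1446.0000×31/62 = 723.0000 rpm, sense flips to −
mesh 2 [71T→37T]: ω = 723.0000×71/37 = 1387.3784 rpm, sense flips to +
mesh 3 [37T→12T]: ω = 1387.3784×37/12 = 4277.7500 rpm, sense flips to −
signed output speed = -4277.7500 rpm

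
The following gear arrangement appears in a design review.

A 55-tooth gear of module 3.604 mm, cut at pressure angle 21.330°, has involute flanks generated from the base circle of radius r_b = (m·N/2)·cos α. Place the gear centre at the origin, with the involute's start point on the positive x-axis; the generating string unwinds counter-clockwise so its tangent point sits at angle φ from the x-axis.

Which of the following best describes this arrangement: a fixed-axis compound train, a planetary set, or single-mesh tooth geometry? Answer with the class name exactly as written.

topology: single-mesh involute geometry — m = 3.604, N = 55
classification: single-mesh tooth geometry

single-mesh tooth geometry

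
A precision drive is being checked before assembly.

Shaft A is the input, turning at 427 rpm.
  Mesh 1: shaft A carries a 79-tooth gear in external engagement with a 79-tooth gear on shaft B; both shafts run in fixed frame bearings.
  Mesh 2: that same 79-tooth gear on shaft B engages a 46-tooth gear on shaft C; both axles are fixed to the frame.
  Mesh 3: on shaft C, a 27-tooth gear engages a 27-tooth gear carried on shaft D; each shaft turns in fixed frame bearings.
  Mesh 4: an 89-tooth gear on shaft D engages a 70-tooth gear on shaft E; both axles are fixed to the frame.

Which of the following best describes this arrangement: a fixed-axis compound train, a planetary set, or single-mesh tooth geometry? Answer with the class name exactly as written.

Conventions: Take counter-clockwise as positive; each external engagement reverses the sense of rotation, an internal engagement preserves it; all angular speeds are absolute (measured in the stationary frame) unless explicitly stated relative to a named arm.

recognized (5 fixed axles, 4 meshes): fixed-axis compound train
classification: fixed-axis compound train

fixed-axis compound train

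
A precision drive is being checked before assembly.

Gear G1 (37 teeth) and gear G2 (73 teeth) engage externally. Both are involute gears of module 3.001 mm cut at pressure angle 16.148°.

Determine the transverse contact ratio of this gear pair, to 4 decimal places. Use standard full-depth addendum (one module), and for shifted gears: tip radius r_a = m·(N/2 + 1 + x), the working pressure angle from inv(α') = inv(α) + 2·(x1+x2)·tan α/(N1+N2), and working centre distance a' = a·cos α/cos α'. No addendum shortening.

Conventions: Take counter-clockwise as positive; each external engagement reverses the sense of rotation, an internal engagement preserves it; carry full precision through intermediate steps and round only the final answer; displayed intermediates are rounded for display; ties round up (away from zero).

2.0012

topology: single-mesh involute geometry — m = 3.001, 37T/73T pair
base radii: r_b1 = 53.328101, r_b2 = 105.214901
tip radii: r_a1 = 58.519500, r_a2 = 112.537500
no profile shift: α' = α, a' = a
action lengths: √(r_a1²−r_b1²) = 24.096588, √(r_a2²−r_b2²) = 39.931360
base pitch p_b = π·m·cos α = 9.055955
CR = (24.096588 + 39.931360 − 165.055000·sin 16.14800°)/9.055955 = 2.001218
contact ratio ≈ 2.0012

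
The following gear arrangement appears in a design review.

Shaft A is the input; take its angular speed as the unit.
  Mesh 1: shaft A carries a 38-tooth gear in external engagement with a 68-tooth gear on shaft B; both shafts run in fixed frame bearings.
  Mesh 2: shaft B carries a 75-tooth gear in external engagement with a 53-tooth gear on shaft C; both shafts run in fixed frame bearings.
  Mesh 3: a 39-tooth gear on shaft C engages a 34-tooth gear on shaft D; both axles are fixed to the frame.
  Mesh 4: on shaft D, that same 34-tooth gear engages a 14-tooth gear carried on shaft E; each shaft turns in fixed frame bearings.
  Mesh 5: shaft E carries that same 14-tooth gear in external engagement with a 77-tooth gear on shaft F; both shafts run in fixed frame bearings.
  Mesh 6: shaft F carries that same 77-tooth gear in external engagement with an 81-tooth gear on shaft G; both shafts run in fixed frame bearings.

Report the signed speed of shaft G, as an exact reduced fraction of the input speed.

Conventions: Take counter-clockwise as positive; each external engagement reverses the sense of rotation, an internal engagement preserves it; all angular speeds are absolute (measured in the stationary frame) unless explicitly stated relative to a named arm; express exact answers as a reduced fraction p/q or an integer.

6-mesh fixed-axis compound train (all bearings frame-fixed)
mesh 1 [38T→68T]: |ω|/ω_in = 1×38/68 = 19/34, sense flips to −
mesh 2 [75T→53T]: |ω|/ω_in = (19/34)×75/53 = 1425/1802, sense flips to +
mesh 3 [39T→34T]: |ω|/ω_in = (1425/1802)×39/34 = 55575/61268, sense flips to −
mesh 4 [34T→14T]: |ω|/ω_in = (55575/61268)×34/14 = 55575/25228, sense flips to +
mesh 5 [14T→77T]: |ω|/ω_in = (55575/25228)×14/77 = 55575/138754, sense flips to −
mesh 6 [77T→81T]: |ω|/ω_in = (55575/138754)×77/81 = 6175/16218, sense flips to +
signed output speed (× input speed) = 6175/16218

6175/16218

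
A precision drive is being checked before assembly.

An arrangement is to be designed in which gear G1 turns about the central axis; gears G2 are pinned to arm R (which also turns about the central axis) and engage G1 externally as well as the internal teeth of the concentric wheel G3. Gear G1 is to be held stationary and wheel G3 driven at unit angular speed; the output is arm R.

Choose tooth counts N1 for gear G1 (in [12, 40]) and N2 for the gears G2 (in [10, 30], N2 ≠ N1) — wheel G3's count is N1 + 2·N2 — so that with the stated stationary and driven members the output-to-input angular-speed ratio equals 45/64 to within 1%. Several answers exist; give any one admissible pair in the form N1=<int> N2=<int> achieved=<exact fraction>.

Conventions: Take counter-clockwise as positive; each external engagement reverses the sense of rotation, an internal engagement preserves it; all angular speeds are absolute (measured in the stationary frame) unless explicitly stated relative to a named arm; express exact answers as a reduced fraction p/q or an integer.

N1=19 N2=13 achieved=45/64

design class (target 45/64): planetary set
Willis with ω_sun = 0: ω_arm/ω_ring = N3/(N1+N3); set equal to 45/64  ⇒  N3/N1 = (45/64)/(1 − 45/64) = 45/19
N3 = N1 + 2·N2  ⇒  N2/N1 = (N3/N1 − 1)/2 = (45/19 − 1)/2 = 13/19
smallest multiple with N1 ≥ 12 and N2 ≥ 10: k = 1  ⇒  N1 = 1·19 = 19, N2 = 1·13 = 13 (N1 ≤ 40, N2 ≤ 30, N2 ≠ N1 ✓), N3 = 19 + 2·13 = 45
check: N3/(N1+N3) with N1 = 19, N3 = 45 gives 45/64; |achieved − target| = 0 ≤ 9/1280 ✓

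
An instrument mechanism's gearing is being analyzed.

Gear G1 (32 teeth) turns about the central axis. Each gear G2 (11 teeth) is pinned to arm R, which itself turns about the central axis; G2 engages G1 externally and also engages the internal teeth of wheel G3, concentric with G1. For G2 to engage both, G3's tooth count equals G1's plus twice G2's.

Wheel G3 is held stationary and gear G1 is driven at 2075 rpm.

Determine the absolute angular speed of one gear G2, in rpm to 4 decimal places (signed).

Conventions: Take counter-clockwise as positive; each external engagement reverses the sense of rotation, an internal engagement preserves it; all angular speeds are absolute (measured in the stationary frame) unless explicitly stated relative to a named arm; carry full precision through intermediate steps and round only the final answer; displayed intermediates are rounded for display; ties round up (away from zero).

-3018.1818 rpm

planetary set (32T centre, 11T on arm, 54T internal) — Willis relation
normalise by the input: solve with ω_sun = 1, then scale by 2075 rpm
ring teeth: 32 + 2·11 = 54
32(ω_sun−ω_arm) = −54(ω_ring−ω_arm),  ω_ring = 0, ω_sun = 1
32(1−ω_arm) = −54(0−ω_arm)  ⇒  86·ω_arm = 32  ⇒  ω_arm = 16/43
sun–planet mesh: 32·(1−16/43) = −11·(ω_p−ω_arm)  ⇒  ω_p−ω_arm = -864/473
ω_p = 16/43 − 864/473 = -16/11
scale: ω_p = -16/11 × 2075 rpm = -3018.1818 rpm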